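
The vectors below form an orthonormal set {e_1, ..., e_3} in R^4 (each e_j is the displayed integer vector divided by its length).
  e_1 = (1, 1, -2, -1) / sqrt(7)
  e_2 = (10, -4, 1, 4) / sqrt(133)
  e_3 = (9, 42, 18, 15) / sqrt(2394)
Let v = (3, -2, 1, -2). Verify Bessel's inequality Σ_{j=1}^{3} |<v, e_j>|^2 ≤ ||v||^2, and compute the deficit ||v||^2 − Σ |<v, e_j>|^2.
Σ |<v, e_j>|^2 = 131/14; ||v||^2 = 18; deficit = 121/14

Write each e_j = u_j / sqrt(<u_j, u_j>) where u_j is the displayed integer vector. Then <v, e_j> = <v, u_j> / sqrt(<u_j, u_j>), so |<v, e_j>|^2 = <v, u_j>^2 / <u_j, u_j>.
Coefficients: <v, e_1> = 1/sqrt(7), <v, e_2> = 31/sqrt(133), <v, e_3> = -69/sqrt(2394).
Square and sum: Σ |<v, e_j>|^2 = 131/14.
Compute ||v||^2 = v·v = 18.
Deficit = 18 − 131/14 = 121/14 ≥ 0, confirming Bessel's inequality. (The deficit equals ||v − Σ <v,e_j> e_j||^2, the squared distance from v to span{e_j}.)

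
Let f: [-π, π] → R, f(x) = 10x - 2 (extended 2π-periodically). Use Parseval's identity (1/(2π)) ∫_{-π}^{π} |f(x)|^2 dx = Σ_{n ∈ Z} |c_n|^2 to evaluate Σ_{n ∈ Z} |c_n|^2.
Σ |c_n|^2 = 100π^2/3 + 4

Expand and integrate term by term over [-π, π]:
  ∫ (10x)^2 dx = 100·(2π^3/3); ∫ 2·10·(-2)·x dx = 0 (odd integrand); ∫ (-2)^2 dx = 4·2π.
So (1/(2π)) ∫_{-π}^{π} (10x - 2)^2 dx = 100π^2/3 + 4 = 100π^2/3 + 4.
Parseval ⇒ Σ |c_n|^2 = 100π^2/3 + 4.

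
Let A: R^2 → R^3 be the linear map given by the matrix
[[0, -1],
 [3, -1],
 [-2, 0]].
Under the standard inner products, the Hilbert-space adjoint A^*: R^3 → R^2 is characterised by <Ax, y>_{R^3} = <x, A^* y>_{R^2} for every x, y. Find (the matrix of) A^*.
A^* = A^T =
[[0, 3, -2],
 [-1, -1, 0]]

For real matrices with standard dot products, the defining identity <Ax, y> = <x, A^* y> gives (Ax)^T y = x^T (A^*) y, i.e. x^T A^T y = x^T (A^*) y. Since this holds for all x, y, we must have A^* = A^T. Therefore
A^* =
[[0, 3, -2],
 [-1, -1, 0]].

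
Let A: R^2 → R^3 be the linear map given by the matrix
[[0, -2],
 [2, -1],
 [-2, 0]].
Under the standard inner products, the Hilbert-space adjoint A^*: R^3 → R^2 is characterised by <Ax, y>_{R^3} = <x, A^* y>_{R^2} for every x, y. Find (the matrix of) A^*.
A^* = A^T =
[[0, 2, -2],
 [-2, -1, 0]]

For real matrices with standard dot products, the defining identity <Ax, y> = <x, A^* y> gives (Ax)^T y = x^T (A^*) y, i.e. x^T A^T y = x^T (A^*) y. Since this holds for all x, y, we must have A^* = A^T. Therefore
A^* =
[[0, 2, -2],
 [-2, -1, 0]].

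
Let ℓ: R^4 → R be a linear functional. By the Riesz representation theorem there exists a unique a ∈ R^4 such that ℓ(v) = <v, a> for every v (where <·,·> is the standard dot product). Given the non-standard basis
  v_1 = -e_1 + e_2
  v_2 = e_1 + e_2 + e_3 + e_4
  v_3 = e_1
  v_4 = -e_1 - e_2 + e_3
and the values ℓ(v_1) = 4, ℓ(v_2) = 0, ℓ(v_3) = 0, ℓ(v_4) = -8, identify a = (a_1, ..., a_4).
a = (0, 4, -4, 0)

Write a = (a_1, ..., a_4) in the standard basis. For each basis vector v_i, ℓ(v_i) = <v_i, a> is a linear equation in the a_j's. Collect the n equations into a matrix system V a = ℓ, where row i of V is v_i (expressed in the standard basis). Since V is invertible (lower-triangular with 1s on the diagonal, up to permutation), solve by back-substitution:
  V =
[[-1, 1, 0, 0],
 [1, 1, 1, 1],
 [1, 0, 0, 0],
 [-1, -1, 1, 0]]
  V a = (4, 0, 0, -8)
Solving gives a = (0, 4, -4, 0).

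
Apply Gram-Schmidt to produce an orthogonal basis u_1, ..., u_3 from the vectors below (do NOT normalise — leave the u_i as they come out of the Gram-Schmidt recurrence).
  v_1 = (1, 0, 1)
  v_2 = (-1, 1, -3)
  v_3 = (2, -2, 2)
Orthogonal basis:
  u_1 = (1, 0, 1)
  u_2 = (1, 1, -1)
  u_3 = (2/3, -4/3, -2/3)

Apply the Gram-Schmidt recurrence
  u_1 = v_1
  u_i = v_i − Σ_{j<i} ((v_i · u_j) / (u_j · u_j)) · u_j.

Step by step this gives:
  u_1 = (1, 0, 1)
  u_2 = (1, 1, -1)
  u_3 = (2/3, -4/3, -2/3)

Orthogonality check:
  u_2 · u_1 = 0 (should be 0)
  u_3 · u_1 = 0 (should be 0)
  u_3 · u_2 = 0 (should be 0)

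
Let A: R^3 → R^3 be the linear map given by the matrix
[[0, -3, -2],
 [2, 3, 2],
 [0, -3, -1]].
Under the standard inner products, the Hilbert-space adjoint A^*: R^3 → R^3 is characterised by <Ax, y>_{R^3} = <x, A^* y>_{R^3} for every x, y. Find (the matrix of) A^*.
A^* = A^T =
[[0, 2, 0],
 [-3, 3, -3],
 [-2, 2, -1]]

For real matrices with standard dot products, the defining identity <Ax, y> = <x, A^* y> gives (Ax)^T y = x^T (A^*) y, i.e. x^T A^T y = x^T (A^*) y. Since this holds for all x, y, we must have A^* = A^T. Therefore
A^* =
[[0, 2, 0],
 [-3, 3, -3],
 [-2, 2, -1]].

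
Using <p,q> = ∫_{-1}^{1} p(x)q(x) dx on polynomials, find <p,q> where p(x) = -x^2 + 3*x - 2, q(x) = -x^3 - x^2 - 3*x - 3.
<p,q> = 128/15

Expand the product: p(x)·q(x) = x^5 - 2*x^4 + 2*x^3 - 4*x^2 - 3*x + 6.
∫_{-1}^{1} of each monomial x^k gives [2/(k+1) if k even, 0 if k odd]. Integrating term-by-term (or equivalently evaluating the antiderivative F(x) = x^6/6 - 2*x^5/5 + x^4/2 - 4*x^3/3 - 3*x^2/2 + 6*x at the endpoints):
  F(1) − F(−1) = 103/30 − (-51/10) = 128/15.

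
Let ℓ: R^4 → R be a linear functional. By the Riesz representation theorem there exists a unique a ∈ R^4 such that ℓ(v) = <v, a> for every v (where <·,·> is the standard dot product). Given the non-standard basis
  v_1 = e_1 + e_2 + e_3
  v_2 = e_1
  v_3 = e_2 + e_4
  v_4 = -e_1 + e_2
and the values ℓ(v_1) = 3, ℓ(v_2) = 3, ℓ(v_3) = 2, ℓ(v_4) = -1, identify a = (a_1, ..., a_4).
a = (3, 2, -2, 0)

Write a = (a_1, ..., a_4) in the standard basis. For each basis vector v_i, ℓ(v_i) = <v_i, a> is a linear equation in the a_j's. Collect the n equations into a matrix system V a = ℓ, where row i of V is v_i (expressed in the standard basis). Since V is invertible (lower-triangular with 1s on the diagonal, up to permutation), solve by back-substitution:
  V =
[[1, 1, 1, 0],
 [1, 0, 0, 0],
 [0, 1, 0, 1],
 [-1, 1, 0, 0]]
  V a = (3, 3, 2, -1)
Solving gives a = (3, 2, -2, 0).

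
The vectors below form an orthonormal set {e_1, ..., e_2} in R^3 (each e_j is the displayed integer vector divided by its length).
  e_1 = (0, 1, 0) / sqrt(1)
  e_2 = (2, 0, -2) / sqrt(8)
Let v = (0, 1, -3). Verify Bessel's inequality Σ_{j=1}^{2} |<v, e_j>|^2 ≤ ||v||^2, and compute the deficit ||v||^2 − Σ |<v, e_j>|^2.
Σ |<v, e_j>|^2 = 11/2; ||v||^2 = 10; deficit = 9/2

Write each e_j = u_j / sqrt(<u_j, u_j>) where u_j is the displayed integer vector. Then <v, e_j> = <v, u_j> / sqrt(<u_j, u_j>), so |<v, e_j>|^2 = <v, u_j>^2 / <u_j, u_j>.
Coefficients: <v, e_1> = 1/sqrt(1), <v, e_2> = 6/sqrt(8).
Square and sum: Σ |<v, e_j>|^2 = 11/2.
Compute ||v||^2 = v·v = 10.
Deficit = 10 − 11/2 = 9/2 ≥ 0, confirming Bessel's inequality. (The deficit equals ||v − Σ <v,e_j> e_j||^2, the squared distance from v to span{e_j}.)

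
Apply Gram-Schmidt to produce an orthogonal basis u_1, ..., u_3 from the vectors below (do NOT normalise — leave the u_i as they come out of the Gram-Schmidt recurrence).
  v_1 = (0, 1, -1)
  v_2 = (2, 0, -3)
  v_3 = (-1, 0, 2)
Orthogonal basis:
  u_1 = (0, 1, -1)
  u_2 = (2, -3/2, -3/2)
  u_3 = (3/17, 2/17, 2/17)

Apply the Gram-Schmidt recurrence
  u_1 = v_1
  u_i = v_i − Σ_{j<i} ((v_i · u_j) / (u_j · u_j)) · u_j.

Step by step this gives:
  u_1 = (0, 1, -1)
  u_2 = (2, -3/2, -3/2)
  u_3 = (3/17, 2/17, 2/17)

Orthogonality check:
  u_2 · u_1 = 0 (should be 0)
  u_3 · u_1 = 0 (should be 0)
  u_3 · u_2 = 0 (should be 0)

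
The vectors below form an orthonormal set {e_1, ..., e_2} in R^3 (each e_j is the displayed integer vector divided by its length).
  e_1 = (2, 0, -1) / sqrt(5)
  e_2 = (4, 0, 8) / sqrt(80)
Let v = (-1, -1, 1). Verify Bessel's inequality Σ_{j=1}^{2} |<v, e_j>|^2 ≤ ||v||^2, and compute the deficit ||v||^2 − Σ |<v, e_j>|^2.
Σ |<v, e_j>|^2 = 2; ||v||^2 = 3; deficit = 1

Write each e_j = u_j / sqrt(<u_j, u_j>) where u_j is the displayed integer vector. Then <v, e_j> = <v, u_j> / sqrt(<u_j, u_j>), so |<v, e_j>|^2 = <v, u_j>^2 / <u_j, u_j>.
Coefficients: <v, e_1> = -3/sqrt(5), <v, e_2> = 4/sqrt(80).
Square and sum: Σ |<v, e_j>|^2 = 2.
Compute ||v||^2 = v·v = 3.
Deficit = 3 − 2 = 1 ≥ 0, confirming Bessel's inequality. (The deficit equals ||v − Σ <v,e_j> e_j||^2, the squared distance from v to span{e_j}.)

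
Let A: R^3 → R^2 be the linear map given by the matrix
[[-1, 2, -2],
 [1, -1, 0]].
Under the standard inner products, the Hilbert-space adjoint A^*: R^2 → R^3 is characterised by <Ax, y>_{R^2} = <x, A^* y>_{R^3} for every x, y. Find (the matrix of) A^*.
A^* = A^T =
[[-1, 1],
 [2, -1],
 [-2, 0]]

For real matrices with standard dot products, the defining identity <Ax, y> = <x, A^* y> gives (Ax)^T y = x^T (A^*) y, i.e. x^T A^T y = x^T (A^*) y. Since this holds for all x, y, we must have A^* = A^T. Therefore
A^* =
[[-1, 1],
 [2, -1],
 [-2, 0]].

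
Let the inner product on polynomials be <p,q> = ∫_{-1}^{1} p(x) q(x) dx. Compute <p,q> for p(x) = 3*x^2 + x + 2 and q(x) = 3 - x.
<p,q> = 52/3

Expand the product: p(x)·q(x) = -3*x^3 + 8*x^2 + x + 6.
∫_{-1}^{1} of each monomial x^k gives [2/(k+1) if k even, 0 if k odd]. Integrating term-by-term (or equivalently evaluating the antiderivative F(x) = -3*x^4/4 + 8*x^3/3 + x^2/2 + 6*x at the endpoints):
  F(1) − F(−1) = 101/12 − (-107/12) = 52/3.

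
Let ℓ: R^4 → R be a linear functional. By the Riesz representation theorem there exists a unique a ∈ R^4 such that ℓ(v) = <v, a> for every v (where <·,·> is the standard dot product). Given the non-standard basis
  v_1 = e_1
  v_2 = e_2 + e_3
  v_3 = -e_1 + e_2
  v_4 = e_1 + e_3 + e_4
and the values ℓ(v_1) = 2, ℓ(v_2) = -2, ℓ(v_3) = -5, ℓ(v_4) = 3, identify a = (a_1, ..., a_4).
a = (2, -3, 1, 0)

Write a = (a_1, ..., a_4) in the standard basis. For each basis vector v_i, ℓ(v_i) = <v_i, a> is a linear equation in the a_j's. Collect the n equations into a matrix system V a = ℓ, where row i of V is v_i (expressed in the standard basis). Since V is invertible (lower-triangular with 1s on the diagonal, up to permutation), solve by back-substitution:
  V =
[[1, 0, 0, 0],
 [0, 1, 1, 0],
 [-1, 1, 0, 0],
 [1, 0, 1, 1]]
  V a = (2, -2, -5, 3)
Solving gives a = (2, -3, 1, 0).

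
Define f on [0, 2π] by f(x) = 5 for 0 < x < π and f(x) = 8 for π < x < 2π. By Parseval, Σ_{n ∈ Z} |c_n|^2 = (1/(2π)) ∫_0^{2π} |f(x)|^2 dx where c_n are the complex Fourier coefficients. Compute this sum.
Σ |c_n|^2 = 89/2

Parseval equates the L^2 energy of f (normalised by 1/(2π)) with the ℓ^2 sum of its Fourier coefficients: (1/(2π)) ∫_0^{2π} |f|^2 = Σ |c_n|^2.
Compute the left side: (1/(2π)) [∫_0^π 5^2 dx + ∫_π^{2π} 8^2 dx] = (1/(2π)) · (25π + 64π) = (25 + 64)/2 = 89/2.
So Σ_{n ∈ Z} |c_n|^2 = 89/2.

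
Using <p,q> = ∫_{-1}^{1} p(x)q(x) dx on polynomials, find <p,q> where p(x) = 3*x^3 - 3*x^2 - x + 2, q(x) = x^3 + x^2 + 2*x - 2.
<p,q> = -82/35

Expand the product: p(x)·q(x) = 3*x^6 + 2*x^4 - 11*x^3 + 6*x^2 + 6*x - 4.
∫_{-1}^{1} of each monomial x^k gives [2/(k+1) if k even, 0 if k odd]. Integrating term-by-term (or equivalently evaluating the antiderivative F(x) = 3*x^7/7 + 2*x^5/5 - 11*x^4/4 + 2*x^3 + 3*x^2 - 4*x at the endpoints):
  F(1) − F(−1) = -129/140 − (199/140) = -82/35.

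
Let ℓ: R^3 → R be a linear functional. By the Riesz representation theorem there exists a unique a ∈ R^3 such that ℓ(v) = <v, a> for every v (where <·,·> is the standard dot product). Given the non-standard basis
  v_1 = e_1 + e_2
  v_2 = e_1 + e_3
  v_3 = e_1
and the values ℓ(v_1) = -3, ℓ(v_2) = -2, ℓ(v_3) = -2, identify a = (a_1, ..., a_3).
a = (-2, -1, 0)

Write a = (a_1, ..., a_3) in the standard basis. For each basis vector v_i, ℓ(v_i) = <v_i, a> is a linear equation in the a_j's. Collect the n equations into a matrix system V a = ℓ, where row i of V is v_i (expressed in the standard basis). Since V is invertible (lower-triangular with 1s on the diagonal, up to permutation), solve by back-substitution:
  V =
[[1, 1, 0],
 [1, 0, 1],
 [1, 0, 0]]
  V a = (-3, -2, -2)
Solving gives a = (-2, -1, 0).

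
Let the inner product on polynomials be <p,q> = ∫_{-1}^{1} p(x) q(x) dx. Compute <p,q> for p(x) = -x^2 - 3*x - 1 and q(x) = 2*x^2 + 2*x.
<p,q> = -92/15

Expand the product: p(x)·q(x) = -2*x^4 - 8*x^3 - 8*x^2 - 2*x.
∫_{-1}^{1} of each monomial x^k gives [2/(k+1) if k even, 0 if k odd]. Integrating term-by-term (or equivalently evaluating the antiderivative F(x) = -2*x^5/5 - 2*x^4 - 8*x^3/3 - x^2 at the endpoints):
  F(1) − F(−1) = -91/15 − (1/15) = -92/15.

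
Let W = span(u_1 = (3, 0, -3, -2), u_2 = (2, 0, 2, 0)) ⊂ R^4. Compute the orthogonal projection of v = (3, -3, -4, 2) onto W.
proj_W(v) = (20/11, 0, -31/11, -17/11)

Set up U = [u_1 | ... | u_2] ∈ R^(4×2). The projector onto W = col(U) is P = U (U^T U)^(-1) U^T.
Compute U^T U =
  [22, 0]
  [0, 8],
and U^T v = (17, -2).
Solve U^T U · c = U^T v for the coefficients: c = (17/22, -1/4). The projection is proj_W(v) = U c.
Check: (v - proj_W(v)) · u_1 = 0  (should be 0).
Check: (v - proj_W(v)) · u_2 = 0  (should be 0).
Result: proj_W(v) = (20/11, 0, -31/11, -17/11).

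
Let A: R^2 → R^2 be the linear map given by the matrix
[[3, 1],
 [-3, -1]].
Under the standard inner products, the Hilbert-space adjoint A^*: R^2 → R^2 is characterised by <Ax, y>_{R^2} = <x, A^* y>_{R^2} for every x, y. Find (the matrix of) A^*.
A^* = A^T =
[[3, -3],
 [1, -1]]

For real matrices with standard dot products, the defining identity <Ax, y> = <x, A^* y> gives (Ax)^T y = x^T (A^*) y, i.e. x^T A^T y = x^T (A^*) y. Since this holds for all x, y, we must have A^* = A^T. Therefore
A^* =
[[3, -3],
 [1, -1]].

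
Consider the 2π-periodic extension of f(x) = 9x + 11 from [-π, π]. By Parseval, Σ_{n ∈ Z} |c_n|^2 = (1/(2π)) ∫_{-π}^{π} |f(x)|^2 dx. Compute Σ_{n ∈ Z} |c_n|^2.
Σ |c_n|^2 = 27π^2 + 121

Expand and integrate term by term over [-π, π]:
  ∫ (9x)^2 dx = 81·(2π^3/3); ∫ 2·9·(11)·x dx = 0 (odd integrand); ∫ 11^2 dx = 121·2π.
So (1/(2π)) ∫_{-π}^{π} (9x + 11)^2 dx = 81π^2/3 + 121 = 27π^2 + 121.
Parseval ⇒ Σ |c_n|^2 = 27π^2 + 121.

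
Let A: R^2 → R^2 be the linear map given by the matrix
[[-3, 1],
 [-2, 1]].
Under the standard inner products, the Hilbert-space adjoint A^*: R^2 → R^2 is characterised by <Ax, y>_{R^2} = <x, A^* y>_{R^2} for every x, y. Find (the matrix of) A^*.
A^* = A^T =
[[-3, -2],
 [1, 1]]

For real matrices with standard dot products, the defining identity <Ax, y> = <x, A^* y> gives (Ax)^T y = x^T (A^*) y, i.e. x^T A^T y = x^T (A^*) y. Since this holds for all x, y, we must have A^* = A^T. Therefore
A^* =
[[-3, -2],
 [1, 1]].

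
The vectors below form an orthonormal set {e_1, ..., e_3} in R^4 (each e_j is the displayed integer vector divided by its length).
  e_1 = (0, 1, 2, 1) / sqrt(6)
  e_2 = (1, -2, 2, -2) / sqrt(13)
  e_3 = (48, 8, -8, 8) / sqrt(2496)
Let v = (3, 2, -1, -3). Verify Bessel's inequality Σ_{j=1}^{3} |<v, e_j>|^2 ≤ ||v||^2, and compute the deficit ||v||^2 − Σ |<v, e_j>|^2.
Σ |<v, e_j>|^2 = 21/2; ||v||^2 = 23; deficit = 25/2

Write each e_j = u_j / sqrt(<u_j, u_j>) where u_j is the displayed integer vector. Then <v, e_j> = <v, u_j> / sqrt(<u_j, u_j>), so |<v, e_j>|^2 = <v, u_j>^2 / <u_j, u_j>.
Coefficients: <v, e_1> = -3/sqrt(6), <v, e_2> = 3/sqrt(13), <v, e_3> = 144/sqrt(2496).
Square and sum: Σ |<v, e_j>|^2 = 21/2.
Compute ||v||^2 = v·v = 23.
Deficit = 23 − 21/2 = 25/2 ≥ 0, confirming Bessel's inequality. (The deficit equals ||v − Σ <v,e_j> e_j||^2, the squared distance from v to span{e_j}.)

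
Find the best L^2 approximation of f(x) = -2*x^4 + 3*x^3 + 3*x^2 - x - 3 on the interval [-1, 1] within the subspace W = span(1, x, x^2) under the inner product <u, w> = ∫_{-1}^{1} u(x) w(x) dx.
g(x) = 9*x^2/7 + 4*x/5 - 99/35

The best approximation g ∈ W is the orthogonal projection of f onto W. Writing g = a_0 + a_1 x + a_2 x^2, the coefficients solve the normal equations G · a = b where
  G_{ij} = <φ_i, φ_j> and b_i = <f, φ_i>, with φ_0 = 1, φ_1 = x, φ_2 = x^2.
G =
  [2, 0, 2/3]
  [0, 2/3, 0]
  [2/3, 0, 2/5],
b = (-24/5, 8/15, -48/35).
Solving gives a_0 = -99/35, a_1 = 4/5, a_2 = 9/7, so
  g(x) = 9*x^2/7 + 4*x/5 - 99/35.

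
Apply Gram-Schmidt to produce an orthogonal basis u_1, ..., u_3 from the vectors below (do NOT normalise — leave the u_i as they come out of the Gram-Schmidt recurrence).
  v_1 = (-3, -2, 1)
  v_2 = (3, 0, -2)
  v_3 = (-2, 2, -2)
Orthogonal basis:
  u_1 = (-3, -2, 1)
  u_2 = (9/14, -11/7, -17/14)
  u_3 = (-104/61, 78/61, -156/61)

Apply the Gram-Schmidt recurrence
  u_1 = v_1
  u_i = v_i − Σ_{j<i} ((v_i · u_j) / (u_j · u_j)) · u_j.

Step by step this gives:
  u_1 = (-3, -2, 1)
  u_2 = (9/14, -11/7, -17/14)
  u_3 = (-104/61, 78/61, -156/61)

Orthogonality check:
  u_2 · u_1 = 0 (should be 0)
  u_3 · u_1 = 0 (should be 0)
  u_3 · u_2 = 0 (should be 0)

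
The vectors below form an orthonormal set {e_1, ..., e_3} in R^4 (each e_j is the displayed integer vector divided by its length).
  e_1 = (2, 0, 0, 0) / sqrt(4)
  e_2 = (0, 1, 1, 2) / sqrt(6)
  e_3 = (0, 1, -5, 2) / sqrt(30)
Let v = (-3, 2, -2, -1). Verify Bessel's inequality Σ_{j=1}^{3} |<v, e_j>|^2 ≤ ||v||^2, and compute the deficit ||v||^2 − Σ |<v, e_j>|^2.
Σ |<v, e_j>|^2 = 13; ||v||^2 = 18; deficit = 5

Write each e_j = u_j / sqrt(<u_j, u_j>) where u_j is the displayed integer vector. Then <v, e_j> = <v, u_j> / sqrt(<u_j, u_j>), so |<v, e_j>|^2 = <v, u_j>^2 / <u_j, u_j>.
Coefficients: <v, e_1> = -6/sqrt(4), <v, e_2> = -2/sqrt(6), <v, e_3> = 10/sqrt(30).
Square and sum: Σ |<v, e_j>|^2 = 13.
Compute ||v||^2 = v·v = 18.
Deficit = 18 − 13 = 5 ≥ 0, confirming Bessel's inequality. (The deficit equals ||v − Σ <v,e_j> e_j||^2, the squared distance from v to span{e_j}.)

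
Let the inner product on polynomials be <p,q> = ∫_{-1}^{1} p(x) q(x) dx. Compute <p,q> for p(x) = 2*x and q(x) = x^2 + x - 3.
<p,q> = 4/3

Expand the product: p(x)·q(x) = 2*x^3 + 2*x^2 - 6*x.
∫_{-1}^{1} of each monomial x^k gives [2/(k+1) if k even, 0 if k odd]. Integrating term-by-term (or equivalently evaluating the antiderivative F(x) = x^4/2 + 2*x^3/3 - 3*x^2 at the endpoints):
  F(1) − F(−1) = -11/6 − (-19/6) = 4/3.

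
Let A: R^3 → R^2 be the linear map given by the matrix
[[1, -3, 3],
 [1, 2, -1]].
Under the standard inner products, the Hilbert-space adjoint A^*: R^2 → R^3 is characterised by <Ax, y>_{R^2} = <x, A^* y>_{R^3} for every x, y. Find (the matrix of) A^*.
A^* = A^T =
[[1, 1],
 [-3, 2],
 [3, -1]]

For real matrices with standard dot products, the defining identity <Ax, y> = <x, A^* y> gives (Ax)^T y = x^T (A^*) y, i.e. x^T A^T y = x^T (A^*) y. Since this holds for all x, y, we must have A^* = A^T. Therefore
A^* =
[[1, 1],
 [-3, 2],
 [3, -1]].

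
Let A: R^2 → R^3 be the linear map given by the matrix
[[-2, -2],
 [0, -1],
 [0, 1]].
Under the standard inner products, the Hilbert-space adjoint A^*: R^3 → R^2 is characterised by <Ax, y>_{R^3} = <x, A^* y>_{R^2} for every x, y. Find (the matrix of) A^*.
A^* = A^T =
[[-2, 0, 0],
 [-2, -1, 1]]

For real matrices with standard dot products, the defining identity <Ax, y> = <x, A^* y> gives (Ax)^T y = x^T (A^*) y, i.e. x^T A^T y = x^T (A^*) y. Since this holds for all x, y, we must have A^* = A^T. Therefore
A^* =
[[-2, 0, 0],
 [-2, -1, 1]].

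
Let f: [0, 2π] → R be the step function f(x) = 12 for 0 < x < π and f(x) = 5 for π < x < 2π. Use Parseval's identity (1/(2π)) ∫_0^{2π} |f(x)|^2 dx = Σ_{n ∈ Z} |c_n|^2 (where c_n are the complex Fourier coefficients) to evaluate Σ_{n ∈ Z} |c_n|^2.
Σ |c_n|^2 = 169/2

Parseval equates the L^2 energy of f (normalised by 1/(2π)) with the ℓ^2 sum of its Fourier coefficients: (1/(2π)) ∫_0^{2π} |f|^2 = Σ |c_n|^2.
Compute the left side: (1/(2π)) [∫_0^π 12^2 dx + ∫_π^{2π} 5^2 dx] = (1/(2π)) · (144π + 25π) = (144 + 25)/2 = 169/2.
So Σ_{n ∈ Z} |c_n|^2 = 169/2.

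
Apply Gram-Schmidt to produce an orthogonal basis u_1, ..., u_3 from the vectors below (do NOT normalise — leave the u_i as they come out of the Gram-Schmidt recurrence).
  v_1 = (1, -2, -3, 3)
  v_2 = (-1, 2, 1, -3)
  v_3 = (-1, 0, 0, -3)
Orthogonal basis:
  u_1 = (1, -2, -3, 3)
  u_2 = (-6/23, 12/23, -28/23, -18/23)
  u_3 = (-2/7, -10/7, 0, -6/7)

Apply the Gram-Schmidt recurrence
  u_1 = v_1
  u_i = v_i − Σ_{j<i} ((v_i · u_j) / (u_j · u_j)) · u_j.

Step by step this gives:
  u_1 = (1, -2, -3, 3)
  u_2 = (-6/23, 12/23, -28/23, -18/23)
  u_3 = (-2/7, -10/7, 0, -6/7)

Orthogonality check:
  u_2 · u_1 = 0 (should be 0)
  u_3 · u_1 = 0 (should be 0)
  u_3 · u_2 = 0 (should be 0)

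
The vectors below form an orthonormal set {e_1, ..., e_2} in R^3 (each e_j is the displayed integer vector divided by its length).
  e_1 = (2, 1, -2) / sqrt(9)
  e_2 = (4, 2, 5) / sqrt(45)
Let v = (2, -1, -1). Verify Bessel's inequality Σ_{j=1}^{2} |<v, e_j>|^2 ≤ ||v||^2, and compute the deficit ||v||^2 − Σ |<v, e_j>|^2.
Σ |<v, e_j>|^2 = 14/5; ||v||^2 = 6; deficit = 16/5

Write each e_j = u_j / sqrt(<u_j, u_j>) where u_j is the displayed integer vector. Then <v, e_j> = <v, u_j> / sqrt(<u_j, u_j>), so |<v, e_j>|^2 = <v, u_j>^2 / <u_j, u_j>.
Coefficients: <v, e_1> = 5/sqrt(9), <v, e_2> = 1/sqrt(45).
Square and sum: Σ |<v, e_j>|^2 = 14/5.
Compute ||v||^2 = v·v = 6.
Deficit = 6 − 14/5 = 16/5 ≥ 0, confirming Bessel's inequality. (The deficit equals ||v − Σ <v,e_j> e_j||^2, the squared distance from v to span{e_j}.)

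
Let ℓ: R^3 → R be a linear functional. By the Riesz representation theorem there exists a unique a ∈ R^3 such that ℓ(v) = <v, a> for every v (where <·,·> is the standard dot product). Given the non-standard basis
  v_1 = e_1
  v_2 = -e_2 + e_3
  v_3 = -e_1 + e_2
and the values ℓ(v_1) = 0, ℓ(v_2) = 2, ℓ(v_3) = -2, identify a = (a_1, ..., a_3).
a = (0, -2, 0)

Write a = (a_1, ..., a_3) in the standard basis. For each basis vector v_i, ℓ(v_i) = <v_i, a> is a linear equation in the a_j's. Collect the n equations into a matrix system V a = ℓ, where row i of V is v_i (expressed in the standard basis). Since V is invertible (lower-triangular with 1s on the diagonal, up to permutation), solve by back-substitution:
  V =
[[1, 0, 0],
 [0, -1, 1],
 [-1, 1, 0]]
  V a = (0, 2, -2)
Solving gives a = (0, -2, 0).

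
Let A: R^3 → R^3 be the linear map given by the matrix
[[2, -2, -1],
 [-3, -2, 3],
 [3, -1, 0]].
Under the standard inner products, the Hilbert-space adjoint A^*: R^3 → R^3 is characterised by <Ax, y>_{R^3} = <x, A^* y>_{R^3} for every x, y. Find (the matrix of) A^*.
A^* = A^T =
[[2, -3, 3],
 [-2, -2, -1],
 [-1, 3, 0]]

For real matrices with standard dot products, the defining identity <Ax, y> = <x, A^* y> gives (Ax)^T y = x^T (A^*) y, i.e. x^T A^T y = x^T (A^*) y. Since this holds for all x, y, we must have A^* = A^T. Therefore
A^* =
[[2, -3, 3],
 [-2, -2, -1],
 [-1, 3, 0]].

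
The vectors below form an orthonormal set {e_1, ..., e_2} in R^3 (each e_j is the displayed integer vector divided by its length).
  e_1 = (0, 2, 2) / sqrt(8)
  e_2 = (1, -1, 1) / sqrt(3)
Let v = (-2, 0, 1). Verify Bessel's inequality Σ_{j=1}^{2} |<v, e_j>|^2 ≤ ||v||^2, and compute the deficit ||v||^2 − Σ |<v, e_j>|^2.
Σ |<v, e_j>|^2 = 5/6; ||v||^2 = 5; deficit = 25/6

Write each e_j = u_j / sqrt(<u_j, u_j>) where u_j is the displayed integer vector. Then <v, e_j> = <v, u_j> / sqrt(<u_j, u_j>), so |<v, e_j>|^2 = <v, u_j>^2 / <u_j, u_j>.
Coefficients: <v, e_1> = 2/sqrt(8), <v, e_2> = -1/sqrt(3).
Square and sum: Σ |<v, e_j>|^2 = 5/6.
Compute ||v||^2 = v·v = 5.
Deficit = 5 − 5/6 = 25/6 ≥ 0, confirming Bessel's inequality. (The deficit equals ||v − Σ <v,e_j> e_j||^2, the squared distance from v to span{e_j}.)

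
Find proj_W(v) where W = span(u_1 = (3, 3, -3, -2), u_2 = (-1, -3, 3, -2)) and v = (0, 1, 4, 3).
proj_W(v) = (-90/53, -99/106, 99/106, 114/53)

Set up U = [u_1 | ... | u_2] ∈ R^(4×2). The projector onto W = col(U) is P = U (U^T U)^(-1) U^T.
Compute U^T U =
  [31, -17]
  [-17, 23],
and U^T v = (-15, 3).
Solve U^T U · c = U^T v for the coefficients: c = (-147/212, -81/212). The projection is proj_W(v) = U c.
Check: (v - proj_W(v)) · u_1 = 0  (should be 0).
Check: (v - proj_W(v)) · u_2 = 0  (should be 0).
Result: proj_W(v) = (-90/53, -99/106, 99/106, 114/53).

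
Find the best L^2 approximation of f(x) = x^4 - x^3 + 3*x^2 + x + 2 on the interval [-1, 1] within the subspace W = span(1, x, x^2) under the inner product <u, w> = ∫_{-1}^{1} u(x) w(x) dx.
g(x) = 27*x^2/7 + 2*x/5 + 67/35

The best approximation g ∈ W is the orthogonal projection of f onto W. Writing g = a_0 + a_1 x + a_2 x^2, the coefficients solve the normal equations G · a = b where
  G_{ij} = <φ_i, φ_j> and b_i = <f, φ_i>, with φ_0 = 1, φ_1 = x, φ_2 = x^2.
G =
  [2, 0, 2/3]
  [0, 2/3, 0]
  [2/3, 0, 2/5],
b = (32/5, 4/15, 296/105).
Solving gives a_0 = 67/35, a_1 = 2/5, a_2 = 27/7, so
  g(x) = 27*x^2/7 + 2*x/5 + 67/35.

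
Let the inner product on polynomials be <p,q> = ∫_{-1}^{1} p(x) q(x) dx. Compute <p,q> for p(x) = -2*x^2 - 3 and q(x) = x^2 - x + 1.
<p,q> = -152/15

Expand the product: p(x)·q(x) = -2*x^4 + 2*x^3 - 5*x^2 + 3*x - 3.
∫_{-1}^{1} of each monomial x^k gives [2/(k+1) if k even, 0 if k odd]. Integrating term-by-term (or equivalently evaluating the antiderivative F(x) = -2*x^5/5 + x^4/2 - 5*x^3/3 + 3*x^2/2 - 3*x at the endpoints):
  F(1) − F(−1) = -46/15 − (106/15) = -152/15.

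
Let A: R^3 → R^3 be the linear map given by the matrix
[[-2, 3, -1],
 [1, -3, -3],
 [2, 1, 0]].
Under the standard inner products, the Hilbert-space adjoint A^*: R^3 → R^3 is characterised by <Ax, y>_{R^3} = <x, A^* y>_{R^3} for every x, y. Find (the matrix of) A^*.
A^* = A^T =
[[-2, 1, 2],
 [3, -3, 1],
 [-1, -3, 0]]

For real matrices with standard dot products, the defining identity <Ax, y> = <x, A^* y> gives (Ax)^T y = x^T (A^*) y, i.e. x^T A^T y = x^T (A^*) y. Since this holds for all x, y, we must have A^* = A^T. Therefore
A^* =
[[-2, 1, 2],
 [3, -3, 1],
 [-1, -3, 0]].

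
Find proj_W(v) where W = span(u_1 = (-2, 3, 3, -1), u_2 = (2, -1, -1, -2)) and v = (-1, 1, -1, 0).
proj_W(v) = (-34/83, 21/83, 21/83, 28/83)

Set up U = [u_1 | ... | u_2] ∈ R^(4×2). The projector onto W = col(U) is P = U (U^T U)^(-1) U^T.
Compute U^T U =
  [23, -8]
  [-8, 10],
and U^T v = (2, -2).
Solve U^T U · c = U^T v for the coefficients: c = (2/83, -15/83). The projection is proj_W(v) = U c.
Check: (v - proj_W(v)) · u_1 = 0  (should be 0).
Check: (v - proj_W(v)) · u_2 = 0  (should be 0).
Result: proj_W(v) = (-34/83, 21/83, 21/83, 28/83).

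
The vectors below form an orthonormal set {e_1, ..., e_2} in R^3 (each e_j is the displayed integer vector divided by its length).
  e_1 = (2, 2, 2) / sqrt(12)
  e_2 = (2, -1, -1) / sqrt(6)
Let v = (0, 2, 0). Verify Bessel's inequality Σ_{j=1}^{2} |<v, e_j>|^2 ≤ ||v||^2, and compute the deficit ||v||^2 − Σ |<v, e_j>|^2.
Σ |<v, e_j>|^2 = 2; ||v||^2 = 4; deficit = 2

Write each e_j = u_j / sqrt(<u_j, u_j>) where u_j is the displayed integer vector. Then <v, e_j> = <v, u_j> / sqrt(<u_j, u_j>), so |<v, e_j>|^2 = <v, u_j>^2 / <u_j, u_j>.
Coefficients: <v, e_1> = 4/sqrt(12), <v, e_2> = -2/sqrt(6).
Square and sum: Σ |<v, e_j>|^2 = 2.
Compute ||v||^2 = v·v = 4.
Deficit = 4 − 2 = 2 ≥ 0, confirming Bessel's inequality. (The deficit equals ||v − Σ <v,e_j> e_j||^2, the squared distance from v to span{e_j}.)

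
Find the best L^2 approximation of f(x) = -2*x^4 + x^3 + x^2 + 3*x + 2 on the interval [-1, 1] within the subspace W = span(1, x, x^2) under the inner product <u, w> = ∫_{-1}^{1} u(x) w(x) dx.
g(x) = -5*x^2/7 + 18*x/5 + 76/35

The best approximation g ∈ W is the orthogonal projection of f onto W. Writing g = a_0 + a_1 x + a_2 x^2, the coefficients solve the normal equations G · a = b where
  G_{ij} = <φ_i, φ_j> and b_i = <f, φ_i>, with φ_0 = 1, φ_1 = x, φ_2 = x^2.
G =
  [2, 0, 2/3]
  [0, 2/3, 0]
  [2/3, 0, 2/5],
b = (58/15, 12/5, 122/105).
Solving gives a_0 = 76/35, a_1 = 18/5, a_2 = -5/7, so
  g(x) = -5*x^2/7 + 18*x/5 + 76/35.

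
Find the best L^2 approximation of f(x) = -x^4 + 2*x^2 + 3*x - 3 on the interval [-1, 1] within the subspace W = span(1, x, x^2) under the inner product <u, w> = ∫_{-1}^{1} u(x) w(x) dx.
g(x) = 8*x^2/7 + 3*x - 102/35

The best approximation g ∈ W is the orthogonal projection of f onto W. Writing g = a_0 + a_1 x + a_2 x^2, the coefficients solve the normal equations G · a = b where
  G_{ij} = <φ_i, φ_j> and b_i = <f, φ_i>, with φ_0 = 1, φ_1 = x, φ_2 = x^2.
G =
  [2, 0, 2/3]
  [0, 2/3, 0]
  [2/3, 0, 2/5],
b = (-76/15, 2, -52/35).
Solving gives a_0 = -102/35, a_1 = 3, a_2 = 8/7, so
  g(x) = 8*x^2/7 + 3*x - 102/35.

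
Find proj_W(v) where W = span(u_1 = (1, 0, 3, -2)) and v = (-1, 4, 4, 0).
proj_W(v) = (11/14, 0, 33/14, -11/7)

Set up U = [u_1 | ... | u_1] ∈ R^(4×1). The projector onto W = col(U) is P = U (U^T U)^(-1) U^T.
Compute U^T U =
  [14],
and U^T v = (11).
Solve U^T U · c = U^T v for the coefficients: c = (11/14). The projection is proj_W(v) = U c.
Check: (v - proj_W(v)) · u_1 = 0  (should be 0).
Result: proj_W(v) = (11/14, 0, 33/14, -11/7).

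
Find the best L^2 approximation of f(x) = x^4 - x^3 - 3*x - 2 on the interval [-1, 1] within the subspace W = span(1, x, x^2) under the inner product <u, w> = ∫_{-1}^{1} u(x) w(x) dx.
g(x) = 6*x^2/7 - 18*x/5 - 73/35

The best approximation g ∈ W is the orthogonal projection of f onto W. Writing g = a_0 + a_1 x + a_2 x^2, the coefficients solve the normal equations G · a = b where
  G_{ij} = <φ_i, φ_j> and b_i = <f, φ_i>, with φ_0 = 1, φ_1 = x, φ_2 = x^2.
G =
  [2, 0, 2/3]
  [0, 2/3, 0]
  [2/3, 0, 2/5],
b = (-18/5, -12/5, -22/21).
Solving gives a_0 = -73/35, a_1 = -18/5, a_2 = 6/7, so
  g(x) = 6*x^2/7 - 18*x/5 - 73/35.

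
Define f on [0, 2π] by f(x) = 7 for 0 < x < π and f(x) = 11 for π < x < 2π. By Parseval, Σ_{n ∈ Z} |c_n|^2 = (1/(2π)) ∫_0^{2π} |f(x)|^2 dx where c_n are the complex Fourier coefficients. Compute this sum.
Σ |c_n|^2 = 85

Parseval equates the L^2 energy of f (normalised by 1/(2π)) with the ℓ^2 sum of its Fourier coefficients: (1/(2π)) ∫_0^{2π} |f|^2 = Σ |c_n|^2.
Compute the left side: (1/(2π)) [∫_0^π 7^2 dx + ∫_π^{2π} 11^2 dx] = (1/(2π)) · (49π + 121π) = (49 + 121)/2 = 85.
So Σ_{n ∈ Z} |c_n|^2 = 85.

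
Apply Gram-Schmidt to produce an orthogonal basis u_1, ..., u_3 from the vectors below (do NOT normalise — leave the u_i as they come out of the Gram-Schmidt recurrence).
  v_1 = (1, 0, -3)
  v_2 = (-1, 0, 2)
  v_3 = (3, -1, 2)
Orthogonal basis:
  u_1 = (1, 0, -3)
  u_2 = (-3/10, 0, -1/10)
  u_3 = (0, -1, 0)

Apply the Gram-Schmidt recurrence
  u_1 = v_1
  u_i = v_i − Σ_{j<i} ((v_i · u_j) / (u_j · u_j)) · u_j.

Step by step this gives:
  u_1 = (1, 0, -3)
  u_2 = (-3/10, 0, -1/10)
  u_3 = (0, -1, 0)

Orthogonality check:
  u_2 · u_1 = 0 (should be 0)
  u_3 · u_1 = 0 (should be 0)
  u_3 · u_2 = 0 (should be 0)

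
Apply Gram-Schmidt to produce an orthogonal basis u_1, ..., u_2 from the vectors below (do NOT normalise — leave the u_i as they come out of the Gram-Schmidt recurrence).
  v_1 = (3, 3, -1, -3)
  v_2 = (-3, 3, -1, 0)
Orthogonal basis:
  u_1 = (3, 3, -1, -3)
  u_2 = (-87/28, 81/28, -27/28, 3/28)

Apply the Gram-Schmidt recurrence
  u_1 = v_1
  u_i = v_i − Σ_{j<i} ((v_i · u_j) / (u_j · u_j)) · u_j.

Step by step this gives:
  u_1 = (3, 3, -1, -3)
  u_2 = (-87/28, 81/28, -27/28, 3/28)

Orthogonality check:
  u_2 · u_1 = 0 (should be 0)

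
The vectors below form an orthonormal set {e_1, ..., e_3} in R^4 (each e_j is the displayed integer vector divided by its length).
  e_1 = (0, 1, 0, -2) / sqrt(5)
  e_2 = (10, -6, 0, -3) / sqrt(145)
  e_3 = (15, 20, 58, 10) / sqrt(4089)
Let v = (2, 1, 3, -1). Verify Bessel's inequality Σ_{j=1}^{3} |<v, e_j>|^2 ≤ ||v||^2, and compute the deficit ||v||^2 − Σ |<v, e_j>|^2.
Σ |<v, e_j>|^2 = 2114/141; ||v||^2 = 15; deficit = 1/141

Write each e_j = u_j / sqrt(<u_j, u_j>) where u_j is the displayed integer vector. Then <v, e_j> = <v, u_j> / sqrt(<u_j, u_j>), so |<v, e_j>|^2 = <v, u_j>^2 / <u_j, u_j>.
Coefficients: <v, e_1> = 3/sqrt(5), <v, e_2> = 17/sqrt(145), <v, e_3> = 214/sqrt(4089).
Square and sum: Σ |<v, e_j>|^2 = 2114/141.
Compute ||v||^2 = v·v = 15.
Deficit = 15 − 2114/141 = 1/141 ≥ 0, confirming Bessel's inequality. (The deficit equals ||v − Σ <v,e_j> e_j||^2, the squared distance from v to span{e_j}.)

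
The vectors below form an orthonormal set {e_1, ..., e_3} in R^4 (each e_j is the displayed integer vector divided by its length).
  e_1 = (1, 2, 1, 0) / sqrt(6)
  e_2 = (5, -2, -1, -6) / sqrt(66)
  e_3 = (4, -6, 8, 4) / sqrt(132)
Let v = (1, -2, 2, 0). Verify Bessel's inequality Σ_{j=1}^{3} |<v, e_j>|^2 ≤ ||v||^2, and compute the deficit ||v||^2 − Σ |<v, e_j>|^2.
Σ |<v, e_j>|^2 = 26/3; ||v||^2 = 9; deficit = 1/3

Write each e_j = u_j / sqrt(<u_j, u_j>) where u_j is the displayed integer vector. Then <v, e_j> = <v, u_j> / sqrt(<u_j, u_j>), so |<v, e_j>|^2 = <v, u_j>^2 / <u_j, u_j>.
Coefficients: <v, e_1> = -1/sqrt(6), <v, e_2> = 7/sqrt(66), <v, e_3> = 32/sqrt(132).
Square and sum: Σ |<v, e_j>|^2 = 26/3.
Compute ||v||^2 = v·v = 9.
Deficit = 9 − 26/3 = 1/3 ≥ 0, confirming Bessel's inequality. (The deficit equals ||v − Σ <v,e_j> e_j||^2, the squared distance from v to span{e_j}.)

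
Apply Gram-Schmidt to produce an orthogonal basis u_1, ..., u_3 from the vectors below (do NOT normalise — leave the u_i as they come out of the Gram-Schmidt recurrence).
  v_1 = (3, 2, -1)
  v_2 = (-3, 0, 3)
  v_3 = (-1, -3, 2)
Orthogonal basis:
  u_1 = (3, 2, -1)
  u_2 = (-3/7, 12/7, 15/7)
  u_3 = (4/3, -4/3, 4/3)

Apply the Gram-Schmidt recurrence
  u_1 = v_1
  u_i = v_i − Σ_{j<i} ((v_i · u_j) / (u_j · u_j)) · u_j.

Step by step this gives:
  u_1 = (3, 2, -1)
  u_2 = (-3/7, 12/7, 15/7)
  u_3 = (4/3, -4/3, 4/3)

Orthogonality check:
  u_2 · u_1 = 0 (should be 0)
  u_3 · u_1 = 0 (should be 0)
  u_3 · u_2 = 0 (should be 0)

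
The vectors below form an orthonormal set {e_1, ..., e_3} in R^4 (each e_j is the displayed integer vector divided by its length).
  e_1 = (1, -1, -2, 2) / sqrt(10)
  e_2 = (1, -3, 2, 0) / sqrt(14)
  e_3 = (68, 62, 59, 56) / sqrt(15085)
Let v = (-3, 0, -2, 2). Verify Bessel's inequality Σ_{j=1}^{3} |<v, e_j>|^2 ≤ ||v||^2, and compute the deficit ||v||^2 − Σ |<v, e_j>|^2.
Σ |<v, e_j>|^2 = 3846/431; ||v||^2 = 17; deficit = 3481/431

Write each e_j = u_j / sqrt(<u_j, u_j>) where u_j is the displayed integer vector. Then <v, e_j> = <v, u_j> / sqrt(<u_j, u_j>), so |<v, e_j>|^2 = <v, u_j>^2 / <u_j, u_j>.
Coefficients: <v, e_1> = 5/sqrt(10), <v, e_2> = -7/sqrt(14), <v, e_3> = -210/sqrt(15085).
Square and sum: Σ |<v, e_j>|^2 = 3846/431.
Compute ||v||^2 = v·v = 17.
Deficit = 17 − 3846/431 = 3481/431 ≥ 0, confirming Bessel's inequality. (The deficit equals ||v − Σ <v,e_j> e_j||^2, the squared distance from v to span{e_j}.)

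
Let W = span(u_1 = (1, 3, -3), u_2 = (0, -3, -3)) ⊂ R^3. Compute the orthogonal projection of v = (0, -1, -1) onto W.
proj_W(v) = (0, -1, -1)

Set up U = [u_1 | ... | u_2] ∈ R^(3×2). The projector onto W = col(U) is P = U (U^T U)^(-1) U^T.
Compute U^T U =
  [19, 0]
  [0, 18],
and U^T v = (0, 6).
Solve U^T U · c = U^T v for the coefficients: c = (0, 1/3). The projection is proj_W(v) = U c.
Check: (v - proj_W(v)) · u_1 = 0  (should be 0).
Check: (v - proj_W(v)) · u_2 = 0  (should be 0).
Result: proj_W(v) = (0, -1, -1).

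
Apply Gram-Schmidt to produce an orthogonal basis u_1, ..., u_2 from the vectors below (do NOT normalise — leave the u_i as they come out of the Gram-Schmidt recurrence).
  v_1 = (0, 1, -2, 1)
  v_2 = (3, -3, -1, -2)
Orthogonal basis:
  u_1 = (0, 1, -2, 1)
  u_2 = (3, -5/2, -2, -3/2)

Apply the Gram-Schmidt recurrence
  u_1 = v_1
  u_i = v_i − Σ_{j<i} ((v_i · u_j) / (u_j · u_j)) · u_j.

Step by step this gives:
  u_1 = (0, 1, -2, 1)
  u_2 = (3, -5/2, -2, -3/2)

Orthogonality check:
  u_2 · u_1 = 0 (should be 0)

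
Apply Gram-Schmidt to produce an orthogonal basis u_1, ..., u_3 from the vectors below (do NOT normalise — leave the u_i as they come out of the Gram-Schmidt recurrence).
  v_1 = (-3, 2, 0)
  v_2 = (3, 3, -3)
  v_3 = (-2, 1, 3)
Orthogonal basis:
  u_1 = (-3, 2, 0)
  u_2 = (30/13, 45/13, -3)
  u_3 = (14/19, 21/19, 35/19)

Apply the Gram-Schmidt recurrence
  u_1 = v_1
  u_i = v_i − Σ_{j<i} ((v_i · u_j) / (u_j · u_j)) · u_j.

Step by step this gives:
  u_1 = (-3, 2, 0)
  u_2 = (30/13, 45/13, -3)
  u_3 = (14/19, 21/19, 35/19)

Orthogonality check:
  u_2 · u_1 = 0 (should be 0)
  u_3 · u_1 = 0 (should be 0)
  u_3 · u_2 = 0 (should be 0)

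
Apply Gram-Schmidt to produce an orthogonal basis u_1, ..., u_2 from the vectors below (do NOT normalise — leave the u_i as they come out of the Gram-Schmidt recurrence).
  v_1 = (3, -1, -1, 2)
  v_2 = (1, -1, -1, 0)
Orthogonal basis:
  u_1 = (3, -1, -1, 2)
  u_2 = (0, -2/3, -2/3, -2/3)

Apply the Gram-Schmidt recurrence
  u_1 = v_1
  u_i = v_i − Σ_{j<i} ((v_i · u_j) / (u_j · u_j)) · u_j.

Step by step this gives:
  u_1 = (3, -1, -1, 2)
  u_2 = (0, -2/3, -2/3, -2/3)

Orthogonality check:
  u_2 · u_1 = 0 (should be 0)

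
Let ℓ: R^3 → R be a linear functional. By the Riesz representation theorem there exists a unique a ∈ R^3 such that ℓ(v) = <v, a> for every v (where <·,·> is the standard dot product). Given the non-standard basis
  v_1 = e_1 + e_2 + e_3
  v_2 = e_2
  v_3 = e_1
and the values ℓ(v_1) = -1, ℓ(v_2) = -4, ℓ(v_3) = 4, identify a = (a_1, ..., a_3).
a = (4, -4, -1)

Write a = (a_1, ..., a_3) in the standard basis. For each basis vector v_i, ℓ(v_i) = <v_i, a> is a linear equation in the a_j's. Collect the n equations into a matrix system V a = ℓ, where row i of V is v_i (expressed in the standard basis). Since V is invertible (lower-triangular with 1s on the diagonal, up to permutation), solve by back-substitution:
  V =
[[1, 1, 1],
 [0, 1, 0],
 [1, 0, 0]]
  V a = (-1, -4, 4)
Solving gives a = (4, -4, -1).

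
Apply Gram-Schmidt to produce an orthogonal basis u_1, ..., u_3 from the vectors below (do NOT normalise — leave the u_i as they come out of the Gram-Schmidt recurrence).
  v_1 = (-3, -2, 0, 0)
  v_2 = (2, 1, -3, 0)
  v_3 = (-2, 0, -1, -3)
Orthogonal basis:
  u_1 = (-3, -2, 0, 0)
  u_2 = (2/13, -3/13, -3, 0)
  u_3 = (-39/59, 117/118, -13/118, -3)

Apply the Gram-Schmidt recurrence
  u_1 = v_1
  u_i = v_i − Σ_{j<i} ((v_i · u_j) / (u_j · u_j)) · u_j.

Step by step this gives:
  u_1 = (-3, -2, 0, 0)
  u_2 = (2/13, -3/13, -3, 0)
  u_3 = (-39/59, 117/118, -13/118, -3)

Orthogonality check:
  u_2 · u_1 = 0 (should be 0)
  u_3 · u_1 = 0 (should be 0)
  u_3 · u_2 = 0 (should be 0)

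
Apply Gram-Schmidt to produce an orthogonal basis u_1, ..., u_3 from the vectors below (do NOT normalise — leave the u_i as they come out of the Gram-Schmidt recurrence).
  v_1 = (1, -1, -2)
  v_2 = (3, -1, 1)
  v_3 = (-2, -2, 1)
Orthogonal basis:
  u_1 = (1, -1, -2)
  u_2 = (8/3, -2/3, 5/3)
  u_3 = (-33/31, -77/31, 22/31)

Apply the Gram-Schmidt recurrence
  u_1 = v_1
  u_i = v_i − Σ_{j<i} ((v_i · u_j) / (u_j · u_j)) · u_j.

Step by step this gives:
  u_1 = (1, -1, -2)
  u_2 = (8/3, -2/3, 5/3)
  u_3 = (-33/31, -77/31, 22/31)

Orthogonality check:
  u_2 · u_1 = 0 (should be 0)
  u_3 · u_1 = 0 (should be 0)
  u_3 · u_2 = 0 (should be 0)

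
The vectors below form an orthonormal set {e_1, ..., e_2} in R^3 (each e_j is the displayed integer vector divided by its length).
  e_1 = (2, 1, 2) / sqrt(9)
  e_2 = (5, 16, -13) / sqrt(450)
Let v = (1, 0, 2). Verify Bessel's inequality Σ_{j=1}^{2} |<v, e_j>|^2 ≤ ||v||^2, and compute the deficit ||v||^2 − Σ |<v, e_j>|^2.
Σ |<v, e_j>|^2 = 249/50; ||v||^2 = 5; deficit = 1/50

Write each e_j = u_j / sqrt(<u_j, u_j>) where u_j is the displayed integer vector. Then <v, e_j> = <v, u_j> / sqrt(<u_j, u_j>), so |<v, e_j>|^2 = <v, u_j>^2 / <u_j, u_j>.
Coefficients: <v, e_1> = 6/sqrt(9), <v, e_2> = -21/sqrt(450).
Square and sum: Σ |<v, e_j>|^2 = 249/50.
Compute ||v||^2 = v·v = 5.
Deficit = 5 − 249/50 = 1/50 ≥ 0, confirming Bessel's inequality. (The deficit equals ||v − Σ <v,e_j> e_j||^2, the squared distance from v to span{e_j}.)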